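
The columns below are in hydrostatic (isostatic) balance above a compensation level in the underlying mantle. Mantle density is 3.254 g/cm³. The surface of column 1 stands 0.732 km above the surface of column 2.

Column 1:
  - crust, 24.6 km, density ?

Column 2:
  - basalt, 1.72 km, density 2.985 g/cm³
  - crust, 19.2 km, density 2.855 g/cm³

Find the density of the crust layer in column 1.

Take the compensation level at the base of the deeper column (depth z_c below the surface of column 1) and equate Σ ρ_i t_i down to z_c; mantle fills any gap and the z_c terms cancel.
Column 1: 24.6×ρ + (z_c − 24.6)×3.254
Column 2: 0.732×0 + 1.72×2.985 + 19.2×2.855 + (z_c − 0.732 − 20.92)×3.254
The z_c×3.254 term appears on both sides and cancels. Collect the known terms of each column as K = Σ(ρt)_known − 3.254 × (depth of known layers): K_1 = 0 − 3.254×24.6 = −80.0484; K_2 = 59.9502 − 3.254×(0.732 + 20.92) = −10.505408.
Balance: K_1 + 24.6×ρ = K_2, so ρ = (K_2 − K_1)/24.6 = 69.543/24.6 = 2.83 g/cm³.

2.83 g/cm³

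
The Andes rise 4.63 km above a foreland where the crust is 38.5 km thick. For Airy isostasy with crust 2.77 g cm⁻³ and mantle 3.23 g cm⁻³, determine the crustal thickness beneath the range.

Root depth r = h ρ_c / (ρ_m − ρ_c) = 4.63 km × 2.77 / 0.46 = 27.88 km.
Total thickness = T + h + r = 38.5 km + 4.63 km + 27.88 km = 71 km.

71 km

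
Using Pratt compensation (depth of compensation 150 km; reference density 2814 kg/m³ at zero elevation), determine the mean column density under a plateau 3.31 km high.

Pratt balance: ρ_ref D = ρ (D + h).
ρ = ρ_ref D/(D + h) = 2814 × 150 km/(150 km + 3.31 km) = 2750 kg/m³.

2750 kg/m³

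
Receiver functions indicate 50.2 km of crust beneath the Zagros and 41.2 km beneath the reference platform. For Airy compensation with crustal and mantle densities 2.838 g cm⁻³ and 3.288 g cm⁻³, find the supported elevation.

Excess crust Δ = 50.2 km − 41.2 km = 9 km, split between elevation h and root r with h + r = Δ.
Airy balance ρ_c h = (ρ_m − ρ_c) r gives r = h ρ_c/(ρ_m − ρ_c), so h (1 + ρ_c/(ρ_m − ρ_c)) = Δ, i.e. h = Δ (ρ_m − ρ_c)/ρ_m.
h = 9 km × 0.45/3.288 = 1.23 km.

1.23 km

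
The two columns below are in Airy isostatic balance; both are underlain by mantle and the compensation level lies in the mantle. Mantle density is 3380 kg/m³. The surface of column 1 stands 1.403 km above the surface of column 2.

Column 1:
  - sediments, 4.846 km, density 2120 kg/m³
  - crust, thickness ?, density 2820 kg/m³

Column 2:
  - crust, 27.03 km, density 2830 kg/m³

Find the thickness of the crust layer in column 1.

Take the compensation level at the base of the deeper column (depth z_c below the surface of column 1) and equate Σ ρ_i t_i down to z_c; mantle fills any gap and the z_c terms cancel.
Column 1: 4.846×2120 + x×2820 + (z_c − 4.846 − x)×3380
Column 2: 1.403×0 + 27.03×2830 + (z_c − 1.403 − 27.03)×3380
The z_c×3380 term appears on both sides and cancels. Collect the known terms of each column as K = Σ(ρt)_known − 3380 × (depth of known layers): K_1 = 10273.52 − 3380×4.846 = −6105.96; K_2 = 76494.9 − 3380×(1.403 + 27.03) = −19608.64.
Balance: K_1 − x×(3380 − 2820) = K_2, so x = (K_1 − K_2)/(3380 − 2820) = 13502.7/560 = 24.1 km.

24.1 km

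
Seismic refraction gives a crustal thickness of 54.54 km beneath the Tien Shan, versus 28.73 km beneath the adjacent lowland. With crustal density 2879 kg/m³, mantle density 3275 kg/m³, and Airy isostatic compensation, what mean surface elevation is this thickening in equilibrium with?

Excess crust Δ = 54.54 km − 28.73 km = 25.81 km, split between elevation h and root r with h + r = Δ.
Airy balance ρ_c h = (ρ_m − ρ_c) r gives r = h ρ_c/(ρ_m − ρ_c), so h (1 + ρ_c/(ρ_m − ρ_c)) = Δ, i.e. h = Δ (ρ_m − ρ_c)/ρ_m.
h = 25.81 km × 396/3275 = 3.12 km.

3.12 km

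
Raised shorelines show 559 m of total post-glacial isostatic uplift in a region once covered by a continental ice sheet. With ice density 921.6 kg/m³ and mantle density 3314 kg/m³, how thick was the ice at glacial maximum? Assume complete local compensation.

2010 m

u = t ρ_ice/ρ_m → t = u ρ_m/ρ_ice = 559 m × 3314/921.6 = 2010 m.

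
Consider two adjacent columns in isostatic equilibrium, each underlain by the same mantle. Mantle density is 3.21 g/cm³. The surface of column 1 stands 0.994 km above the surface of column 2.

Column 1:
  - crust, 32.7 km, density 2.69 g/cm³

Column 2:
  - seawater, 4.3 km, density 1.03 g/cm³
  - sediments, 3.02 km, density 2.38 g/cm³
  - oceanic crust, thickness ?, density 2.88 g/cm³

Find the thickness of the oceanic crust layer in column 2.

5.86 km

Take the compensation level at the base of the deeper column (depth z_c below the surface of column 1) and equate Σ ρ_i t_i down to z_c; mantle fills any gap and the z_c terms cancel.
Column 1: 32.7×2.69 + (z_c − 32.7)×3.21
Column 2: 0.994×0 + 4.3×1.03 + 3.02×2.38 + x×2.88 + (z_c − 0.994 − 7.32 − x)×3.21
The z_c×3.21 term appears on both sides and cancels. Collect the known terms of each column as K = Σ(ρt)_known − 3.21 × (depth of known layers): K_1 = 87.963 − 3.21×32.7 = −17.004; K_2 = 11.6166 − 3.21×(0.994 + 7.32) = −15.07134.
Balance: K_1 = K_2 − x×(3.21 − 2.88), so x = (K_2 − K_1)/(3.21 − 2.88) = 1.93266/0.33 = 5.86 km.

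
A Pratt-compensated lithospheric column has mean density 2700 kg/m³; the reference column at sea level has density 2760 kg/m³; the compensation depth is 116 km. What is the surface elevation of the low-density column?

2.58 km

ρ_ref D = ρ (D + h) → h = D (ρ_ref − ρ)/ρ.
h = 116 km × (2760 − 2700)/2700 = 2.58 km.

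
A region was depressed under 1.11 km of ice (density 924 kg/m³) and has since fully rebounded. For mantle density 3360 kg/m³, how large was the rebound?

Removing the load lets mantle flow back in; uplift u satisfies ρ_ice t = ρ_m u.
u = t ρ_ice/ρ_m = 1.11 km × 924/3360 = 0.305 km.

0.305 km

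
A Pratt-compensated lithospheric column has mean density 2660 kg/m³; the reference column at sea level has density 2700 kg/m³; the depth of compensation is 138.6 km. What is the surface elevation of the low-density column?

2.08 km

ρ_ref D = ρ (D + h) → h = D (ρ_ref − ρ)/ρ.
h = 138.6 km × (2700 − 2660)/2660 = 2.08 km.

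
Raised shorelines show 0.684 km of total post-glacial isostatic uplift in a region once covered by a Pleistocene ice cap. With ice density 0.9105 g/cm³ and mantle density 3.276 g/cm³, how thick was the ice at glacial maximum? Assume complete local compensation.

2.46 km

u = t ρ_ice/ρ_m → t = u ρ_m/ρ_ice = 0.684 km × 3.276/0.9105 = 2.46 km.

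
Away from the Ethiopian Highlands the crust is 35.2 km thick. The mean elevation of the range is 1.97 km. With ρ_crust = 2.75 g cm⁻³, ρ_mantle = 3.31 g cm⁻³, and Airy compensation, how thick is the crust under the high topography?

46.8 km

Root depth r = h ρ_c / (ρ_m − ρ_c) = 1.97 km × 2.75 / 0.56 = 9.674 km.
Total thickness = T + h + r = 35.2 km + 1.97 km + 9.674 km = 46.8 km.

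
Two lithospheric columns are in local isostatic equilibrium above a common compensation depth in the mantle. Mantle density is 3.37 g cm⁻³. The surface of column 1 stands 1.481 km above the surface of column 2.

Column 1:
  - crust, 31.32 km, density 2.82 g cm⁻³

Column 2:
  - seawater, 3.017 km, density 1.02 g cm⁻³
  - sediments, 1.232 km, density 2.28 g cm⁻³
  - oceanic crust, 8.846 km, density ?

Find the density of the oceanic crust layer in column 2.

Take the compensation level at the base of the deeper column (depth z_c below the surface of column 1) and equate Σ ρ_i t_i down to z_c; mantle fills any gap and the z_c terms cancel.
Column 1: 31.32×2.82 + (z_c − 31.32)×3.37
Column 2: 1.481×0 + 3.017×1.02 + 1.232×2.28 + 8.846×ρ + (z_c − 1.481 − 13.095)×3.37
The z_c×3.37 term appears on both sides and cancels. Collect the known terms of each column as K = Σ(ρt)_known − 3.37 × (depth of known layers): K_1 = 88.3224 − 3.37×31.32 = −17.226; K_2 = 5.8863 − 3.37×(1.481 + 13.095) = −43.23482.
Balance: K_1 = K_2 + 8.846×ρ, so ρ = (K_1 − K_2)/8.846 = 26.0088/8.846 = 2.94 g cm⁻³.

2.94 g cm⁻³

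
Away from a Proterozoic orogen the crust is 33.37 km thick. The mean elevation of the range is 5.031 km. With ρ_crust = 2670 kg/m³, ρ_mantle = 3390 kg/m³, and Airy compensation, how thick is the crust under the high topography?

57.1 km

Root depth r = h ρ_c / (ρ_m − ρ_c) = 5.031 km × 2670 / 720 = 18.66 km.
Total thickness = T + h + r = 33.37 km + 5.031 km + 18.66 km = 57.1 km.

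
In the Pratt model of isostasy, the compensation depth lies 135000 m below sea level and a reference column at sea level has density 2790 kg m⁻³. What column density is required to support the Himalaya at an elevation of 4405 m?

2700 kg m⁻³

Pratt balance: ρ_ref D = ρ (D + h).
ρ = ρ_ref D/(D + h) = 2790 × 135000 m/(135000 m + 4405 m) = 2700 kg m⁻³.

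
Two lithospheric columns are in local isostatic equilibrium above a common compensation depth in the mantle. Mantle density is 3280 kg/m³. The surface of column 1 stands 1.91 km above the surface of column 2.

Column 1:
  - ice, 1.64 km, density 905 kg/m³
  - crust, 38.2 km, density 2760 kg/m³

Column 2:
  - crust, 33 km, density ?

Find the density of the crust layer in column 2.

2750 kg/m³

Take the compensation level at the base of the deeper column (depth z_c below the surface of column 1) and equate Σ ρ_i t_i down to z_c; mantle fills any gap and the z_c terms cancel.
Column 1: 1.64×905 + 38.2×2760 + (z_c − 39.84)×3280
Column 2: 1.91×0 + 33×ρ + (z_c − 1.91 − 33)×3280
The z_c×3280 term appears on both sides and cancels. Collect the known terms of each column as K = Σ(ρt)_known − 3280 × (depth of known layers): K_1 = 106916.2 − 3280×39.84 = −23759; K_2 = 0 − 3280×(1.91 + 33) = −114504.8.
Balance: K_1 = K_2 + 33×ρ, so ρ = (K_1 − K_2)/33 = 90745.8/33 = 2750 kg/m³.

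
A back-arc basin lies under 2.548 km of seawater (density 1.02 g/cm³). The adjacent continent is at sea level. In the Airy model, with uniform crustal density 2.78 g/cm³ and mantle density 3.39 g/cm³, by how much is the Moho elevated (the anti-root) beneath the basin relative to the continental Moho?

7.35 km

Isostatic balance requires: replacing crust with seawater at the top is compensated by replacing crust with mantle at the base: d (ρ_c − ρ_w) = a (ρ_m − ρ_c).
a = d (ρ_c − ρ_w)/(ρ_m − ρ_c) = 2.548 km × 1.76/0.61 = 7.35 km.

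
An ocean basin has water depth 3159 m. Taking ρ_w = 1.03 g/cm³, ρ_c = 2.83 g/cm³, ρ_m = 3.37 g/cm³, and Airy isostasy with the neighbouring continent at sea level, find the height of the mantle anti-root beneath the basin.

Balancing pressure at the compensation depth: replacing crust with seawater at the top is compensated by replacing crust with mantle at the base: d (ρ_c − ρ_w) = a (ρ_m − ρ_c).
a = d (ρ_c − ρ_w)/(ρ_m − ρ_c) = 3159 m × 1.8/0.54 = 10500 m.

10500 m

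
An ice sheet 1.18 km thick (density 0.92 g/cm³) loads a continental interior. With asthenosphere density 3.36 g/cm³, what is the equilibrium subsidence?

0.323 km

Isostatic balance requires: the ice load ρ_ice t is balanced by mantle displaced below, ρ_m s.
s = t ρ_ice / ρ_m = 1.18 km × 0.92/3.36 = 0.323 km.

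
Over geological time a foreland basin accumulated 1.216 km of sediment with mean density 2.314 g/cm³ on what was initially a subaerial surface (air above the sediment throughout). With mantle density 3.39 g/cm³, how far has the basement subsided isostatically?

Subaerial load: s = t ρ_sed / ρ_m = 1.216 km × 2.314/3.39 = 0.83 km.

0.83 km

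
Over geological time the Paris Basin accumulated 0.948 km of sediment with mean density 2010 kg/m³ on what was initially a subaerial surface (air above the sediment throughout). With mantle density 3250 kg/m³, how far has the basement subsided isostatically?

0.586 km

Subaerial load: s = t ρ_sed / ρ_m = 0.948 km × 2010/3250 = 0.586 km.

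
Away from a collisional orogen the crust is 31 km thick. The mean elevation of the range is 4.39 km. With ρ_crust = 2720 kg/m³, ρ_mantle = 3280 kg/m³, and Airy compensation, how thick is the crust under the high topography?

56.7 km

Root depth r = h ρ_c / (ρ_m − ρ_c) = 4.39 km × 2720 / 560 = 21.32 km.
Total thickness = T + h + r = 31 km + 4.39 km + 21.32 km = 56.7 km.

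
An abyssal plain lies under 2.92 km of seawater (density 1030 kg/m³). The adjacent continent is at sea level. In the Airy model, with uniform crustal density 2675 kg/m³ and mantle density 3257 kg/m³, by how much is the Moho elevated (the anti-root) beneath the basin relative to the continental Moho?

In Airy isostatic equilibrium: replacing crust with seawater at the top is compensated by replacing crust with mantle at the base: d (ρ_c − ρ_w) = a (ρ_m − ρ_c).
a = d (ρ_c − ρ_w)/(ρ_m − ρ_c) = 2.92 km × 1645/582 = 8.25 km.

8.25 km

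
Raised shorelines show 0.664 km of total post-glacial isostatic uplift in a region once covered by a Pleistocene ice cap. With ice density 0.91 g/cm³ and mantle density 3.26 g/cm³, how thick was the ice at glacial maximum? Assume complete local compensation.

u = t ρ_ice/ρ_m → t = u ρ_m/ρ_ice = 0.664 km × 3.26/0.91 = 2.38 km.

2.38 km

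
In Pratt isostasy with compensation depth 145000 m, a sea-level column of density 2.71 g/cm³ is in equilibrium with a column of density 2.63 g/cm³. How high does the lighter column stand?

4410 m

ρ_ref D = ρ (D + h) → h = D (ρ_ref − ρ)/ρ.
h = 145000 m × (2.71 − 2.63)/2.63 = 4410 m.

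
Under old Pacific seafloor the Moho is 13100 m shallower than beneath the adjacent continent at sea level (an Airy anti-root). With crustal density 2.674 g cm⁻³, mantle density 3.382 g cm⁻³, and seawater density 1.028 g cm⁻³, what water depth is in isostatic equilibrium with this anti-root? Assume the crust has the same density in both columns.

5630 m

Replacing a thickness d of crust by seawater at the top must be balanced by replacing crust with mantle at the base: d (ρ_c − ρ_w) = a (ρ_m − ρ_c).
d = a (ρ_m − ρ_c)/(ρ_c − ρ_w) = 13100 m × 0.708/1.646 = 5630 m.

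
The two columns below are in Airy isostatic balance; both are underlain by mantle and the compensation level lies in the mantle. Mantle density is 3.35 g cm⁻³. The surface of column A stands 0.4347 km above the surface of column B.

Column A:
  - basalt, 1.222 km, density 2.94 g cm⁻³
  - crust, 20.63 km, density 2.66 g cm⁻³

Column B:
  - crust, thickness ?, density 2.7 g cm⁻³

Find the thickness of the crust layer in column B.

20.4 km

Take the compensation level at the base of the deeper column (depth z_c below the surface of column A) and equate Σ ρ_i t_i down to z_c; mantle fills any gap and the z_c terms cancel.
Column A: 1.222×2.94 + 20.63×2.66 + (z_c − 21.852)×3.35
Column B: 0.4347×0 + x×2.7 + (z_c − 0.4347 − 0 − x)×3.35
The z_c×3.35 term appears on both sides and cancels. Collect the known terms of each column as K = Σ(ρt)_known − 3.35 × (depth of known layers): K_A = 58.46848 − 3.35×21.852 = −14.73572; K_B = 0 − 3.35×(0.4347 + 0) = −1.456245.
Balance: K_A = K_B − x×(3.35 − 2.7), so x = (K_B − K_A)/(3.35 − 2.7) = 13.2795/0.65 = 20.4 km.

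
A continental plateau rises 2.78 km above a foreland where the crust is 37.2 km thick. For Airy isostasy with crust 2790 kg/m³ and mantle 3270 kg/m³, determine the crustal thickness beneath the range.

Root depth r = h ρ_c / (ρ_m − ρ_c) = 2.78 km × 2790 / 480 = 16.16 km.
Total thickness = T + h + r = 37.2 km + 2.78 km + 16.16 km = 56.1 km.

56.1 km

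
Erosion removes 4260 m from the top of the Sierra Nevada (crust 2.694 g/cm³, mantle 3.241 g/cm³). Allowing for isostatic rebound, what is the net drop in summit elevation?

719 m

Rebound u = e ρ_c/ρ_m = 4260 m × 2.694/3.241 = 3541 m.
Net surface drop = e − u = 4260 m − 3541 m = e (ρ_m − ρ_c)/ρ_m = 719 m.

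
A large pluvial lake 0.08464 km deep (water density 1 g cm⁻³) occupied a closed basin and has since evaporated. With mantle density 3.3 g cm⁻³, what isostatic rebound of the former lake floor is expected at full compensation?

0.0256 km

u = d ρ_w/ρ_m = 0.08464 km × 1/3.3 = 0.0256 km.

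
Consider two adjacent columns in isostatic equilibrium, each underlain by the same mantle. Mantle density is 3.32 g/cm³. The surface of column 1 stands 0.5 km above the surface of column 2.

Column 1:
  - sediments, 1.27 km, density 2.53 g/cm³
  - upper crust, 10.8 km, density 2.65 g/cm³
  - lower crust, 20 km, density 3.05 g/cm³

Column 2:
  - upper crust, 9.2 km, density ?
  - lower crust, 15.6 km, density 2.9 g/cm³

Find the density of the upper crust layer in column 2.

Take the compensation level at the base of the deeper column (depth z_c below the surface of column 1) and equate Σ ρ_i t_i down to z_c; mantle fills any gap and the z_c terms cancel.
Column 1: 1.27×2.53 + 10.8×2.65 + 20×3.05 + (z_c − 32.07)×3.32
Column 2: 0.5×0 + 9.2×ρ + 15.6×2.9 + (z_c − 0.5 − 24.8)×3.32
The z_c×3.32 term appears on both sides and cancels. Collect the known terms of each column as K = Σ(ρt)_known − 3.32 × (depth of known layers): K_1 = 92.8331 − 3.32×32.07 = −13.6393; K_2 = 45.24 − 3.32×(0.5 + 24.8) = −38.756.
Balance: K_1 = K_2 + 9.2×ρ, so ρ = (K_1 − K_2)/9.2 = 25.1167/9.2 = 2.73 g/cm³.

2.73 g/cm³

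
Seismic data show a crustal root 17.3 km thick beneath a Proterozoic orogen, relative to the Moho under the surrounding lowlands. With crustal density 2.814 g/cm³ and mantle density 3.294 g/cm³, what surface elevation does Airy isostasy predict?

Equating mass per unit area of the two columns: ρ_c h = (ρ_m − ρ_c) r.
h = r (ρ_m − ρ_c) / ρ_c = 17.3 km × (3.294 − 2.814) / 2.814 = 2.95 km.

2.95 km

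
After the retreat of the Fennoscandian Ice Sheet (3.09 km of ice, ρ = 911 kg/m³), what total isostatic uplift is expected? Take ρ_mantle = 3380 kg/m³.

0.833 km

Removing the load lets mantle flow back in; uplift u satisfies ρ_ice t = ρ_m u.
u = t ρ_ice/ρ_m = 3.09 km × 911/3380 = 0.833 km.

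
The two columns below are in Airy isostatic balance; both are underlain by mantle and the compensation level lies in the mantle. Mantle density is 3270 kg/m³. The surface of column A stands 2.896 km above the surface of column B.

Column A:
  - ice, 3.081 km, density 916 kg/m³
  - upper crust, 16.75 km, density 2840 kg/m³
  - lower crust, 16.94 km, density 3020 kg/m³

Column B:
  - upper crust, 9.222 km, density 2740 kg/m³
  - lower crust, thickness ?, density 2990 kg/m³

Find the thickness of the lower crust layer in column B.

15.5 km

Take the compensation level at the base of the deeper column (depth z_c below the surface of column A) and equate Σ ρ_i t_i down to z_c; mantle fills any gap and the z_c terms cancel.
Column A: 3.081×916 + 16.75×2840 + 16.94×3020 + (z_c − 36.771)×3270
Column B: 2.896×0 + 9.222×2740 + x×2990 + (z_c − 2.896 − 9.222 − x)×3270
The z_c×3270 term appears on both sides and cancels. Collect the known terms of each column as K = Σ(ρt)_known − 3270 × (depth of known layers): K_A = 101550.996 − 3270×36.771 = −18690.174; K_B = 25268.28 − 3270×(2.896 + 9.222) = −14357.58.
Balance: K_A = K_B − x×(3270 − 2990), so x = (K_B − K_A)/(3270 − 2990) = 4332.59/280 = 15.5 km.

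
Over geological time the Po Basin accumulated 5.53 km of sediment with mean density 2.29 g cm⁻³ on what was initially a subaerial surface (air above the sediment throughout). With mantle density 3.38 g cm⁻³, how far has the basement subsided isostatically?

3.75 km

Subaerial load: s = t ρ_sed / ρ_m = 5.53 km × 2.29/3.38 = 3.75 km.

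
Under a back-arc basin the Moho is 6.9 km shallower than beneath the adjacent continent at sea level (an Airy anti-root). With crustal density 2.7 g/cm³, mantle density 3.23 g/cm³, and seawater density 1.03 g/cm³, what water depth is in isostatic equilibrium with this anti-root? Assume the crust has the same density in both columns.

Replacing a thickness d of crust by seawater at the top must be balanced by replacing crust with mantle at the base: d (ρ_c − ρ_w) = a (ρ_m − ρ_c).
d = a (ρ_m − ρ_c)/(ρ_c − ρ_w) = 6.9 km × 0.53/1.67 = 2.19 km.

2.19 km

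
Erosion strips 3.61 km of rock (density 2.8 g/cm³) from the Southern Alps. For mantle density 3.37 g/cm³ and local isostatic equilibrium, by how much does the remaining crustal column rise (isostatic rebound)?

3 km

Unloading: uplift u = e ρ_c/ρ_m = 3.61 km × 2.8/3.37 = 3 km.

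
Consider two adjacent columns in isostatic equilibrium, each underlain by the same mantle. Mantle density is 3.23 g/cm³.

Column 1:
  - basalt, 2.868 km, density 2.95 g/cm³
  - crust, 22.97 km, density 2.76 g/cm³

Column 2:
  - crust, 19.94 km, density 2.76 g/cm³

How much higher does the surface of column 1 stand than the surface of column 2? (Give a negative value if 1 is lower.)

0.69 km

For any compensation level in the mantle, the mantle terms cancel and isostasy reduces to e = (Σt_1 − Σt_2) − (Σ(ρt)_1 − Σ(ρt)_2) / ρ_m.
Σt_1 = 25.838 km; Σt_2 = 19.94 km; Σ(ρt)_1 = 71.8578; Σ(ρt)_2 = 55.0344 (in km·g/cm³).
e = (25.838 − 19.94) − (71.8578 − 55.0344) / 3.23 = 0.69 km.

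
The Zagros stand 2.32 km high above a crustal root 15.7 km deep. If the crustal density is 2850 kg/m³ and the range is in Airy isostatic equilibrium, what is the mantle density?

3270 kg/m³

Airy balance: ρ_c h = (ρ_m − ρ_c) r → ρ_m = ρ_c (1 + h/r).
ρ_m = 2850 × (1 + 2.32 km/15.7 km) = 3270 kg/m³.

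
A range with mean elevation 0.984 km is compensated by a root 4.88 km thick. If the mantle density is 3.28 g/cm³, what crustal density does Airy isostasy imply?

ρ_c h = (ρ_m − ρ_c) r → ρ_c (h + r) = ρ_m r → ρ_c = ρ_m r / (h + r).
ρ_c = 3.28 × 4.88 km / (0.984 km + 4.88 km) = 2.73 g/cm³.

2.73 g/cm³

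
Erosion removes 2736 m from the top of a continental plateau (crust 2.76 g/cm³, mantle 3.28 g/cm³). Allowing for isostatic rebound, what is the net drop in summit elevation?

Rebound u = e ρ_c/ρ_m = 2736 m × 2.76/3.28 = 2302 m.
Net surface drop = e − u = 2736 m − 2302 m = e (ρ_m − ρ_c)/ρ_m = 434 m.

434 m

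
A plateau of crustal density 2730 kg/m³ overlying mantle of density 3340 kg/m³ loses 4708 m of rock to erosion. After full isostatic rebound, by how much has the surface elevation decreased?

860 m

Rebound u = e ρ_c/ρ_m = 4708 m × 2730/3340 = 3848 m.
Net surface drop = e − u = 4708 m − 3848 m = e (ρ_m − ρ_c)/ρ_m = 860 m.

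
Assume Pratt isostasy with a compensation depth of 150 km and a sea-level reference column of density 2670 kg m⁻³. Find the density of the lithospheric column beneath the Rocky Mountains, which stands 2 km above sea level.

Pratt balance: ρ_ref D = ρ (D + h).
ρ = ρ_ref D/(D + h) = 2670 × 150 km/(150 km + 2 km) = 2630 kg m⁻³.

2630 kg m⁻³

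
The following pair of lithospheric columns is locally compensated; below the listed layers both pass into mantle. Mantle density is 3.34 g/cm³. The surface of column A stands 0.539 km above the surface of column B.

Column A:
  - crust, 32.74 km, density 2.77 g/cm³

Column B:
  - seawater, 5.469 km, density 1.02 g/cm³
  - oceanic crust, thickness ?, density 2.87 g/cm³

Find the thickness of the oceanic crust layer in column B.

Take the compensation level at the base of the deeper column (depth z_c below the surface of column A) and equate Σ ρ_i t_i down to z_c; mantle fills any gap and the z_c terms cancel.
Column A: 32.74×2.77 + (z_c − 32.74)×3.34
Column B: 0.539×0 + 5.469×1.02 + x×2.87 + (z_c − 0.539 − 5.469 − x)×3.34
The z_c×3.34 term appears on both sides and cancels. Collect the known terms of each column as K = Σ(ρt)_known − 3.34 × (depth of known layers): K_A = 90.6898 − 3.34×32.74 = −18.6618; K_B = 5.57838 − 3.34×(0.539 + 5.469) = −14.48834.
Balance: K_A = K_B − x×(3.34 − 2.87), so x = (K_B − K_A)/(3.34 − 2.87) = 4.17346/0.47 = 8.88 km.

8.88 km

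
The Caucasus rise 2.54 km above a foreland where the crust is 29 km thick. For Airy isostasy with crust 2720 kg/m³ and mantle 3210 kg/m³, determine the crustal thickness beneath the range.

45.6 km

Root depth r = h ρ_c / (ρ_m − ρ_c) = 2.54 km × 2720 / 490 = 14.1 km.
Total thickness = T + h + r = 29 km + 2.54 km + 14.1 km = 45.6 km.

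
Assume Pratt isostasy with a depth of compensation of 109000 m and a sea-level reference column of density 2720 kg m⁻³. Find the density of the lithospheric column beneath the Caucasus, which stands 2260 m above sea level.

Pratt balance: ρ_ref D = ρ (D + h).
ρ = ρ_ref D/(D + h) = 2720 × 109000 m/(109000 m + 2260 m) = 2660 kg m⁻³.

2660 kg m⁻³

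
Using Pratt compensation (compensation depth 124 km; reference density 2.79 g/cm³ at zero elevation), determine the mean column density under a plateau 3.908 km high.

2.7 g/cm³

Pratt balance: ρ_ref D = ρ (D + h).
ρ = ρ_ref D/(D + h) = 2.79 × 124 km/(124 km + 3.908 km) = 2.7 g/cm³.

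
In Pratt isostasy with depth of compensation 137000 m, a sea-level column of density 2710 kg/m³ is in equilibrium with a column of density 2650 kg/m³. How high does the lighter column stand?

ρ_ref D = ρ (D + h) → h = D (ρ_ref − ρ)/ρ.
h = 137000 m × (2710 − 2650)/2650 = 3100 m.

3100 m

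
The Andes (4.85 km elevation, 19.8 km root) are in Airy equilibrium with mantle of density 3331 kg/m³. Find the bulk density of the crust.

ρ_c h = (ρ_m − ρ_c) r → ρ_c (h + r) = ρ_m r → ρ_c = ρ_m r / (h + r).
ρ_c = 3331 × 19.8 km / (4.85 km + 19.8 km) = 2680 kg/m³.

2680 kg/m³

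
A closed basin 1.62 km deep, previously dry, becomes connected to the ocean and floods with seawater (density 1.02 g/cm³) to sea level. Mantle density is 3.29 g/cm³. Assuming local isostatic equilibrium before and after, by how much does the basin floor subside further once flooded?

After flooding the water column is d + s deep. Its weight must equal the weight of mantle displaced by the extra subsidence s: (d + s) ρ_w = s ρ_m.
s = d ρ_w / (ρ_m − ρ_w) = 1.62 km × 1.02/(3.29 − 1.02) = 0.728 km.

0.728 km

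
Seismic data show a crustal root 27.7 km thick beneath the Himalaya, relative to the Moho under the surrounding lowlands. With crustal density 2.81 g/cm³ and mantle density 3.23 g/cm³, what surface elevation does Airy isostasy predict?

For local isostatic compensation: ρ_c h = (ρ_m − ρ_c) r.
h = r (ρ_m − ρ_c) / ρ_c = 27.7 km × (3.23 − 2.81) / 2.81 = 4.14 km.

4.14 km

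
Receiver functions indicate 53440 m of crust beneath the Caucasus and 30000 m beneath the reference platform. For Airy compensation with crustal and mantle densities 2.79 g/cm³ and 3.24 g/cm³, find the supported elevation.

Excess crust Δ = 53440 m − 30000 m = 23440 m, split between elevation h and root r with h + r = Δ.
Airy balance ρ_c h = (ρ_m − ρ_c) r gives r = h ρ_c/(ρ_m − ρ_c), so h (1 + ρ_c/(ρ_m − ρ_c)) = Δ, i.e. h = Δ (ρ_m − ρ_c)/ρ_m.
h = 23440 m × 0.45/3.24 = 3260 m.

3260 m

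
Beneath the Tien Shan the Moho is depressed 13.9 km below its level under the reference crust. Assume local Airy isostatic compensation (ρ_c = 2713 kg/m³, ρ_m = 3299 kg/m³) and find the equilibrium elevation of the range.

3 km

For local isostatic compensation: ρ_c h = (ρ_m − ρ_c) r.
h = r (ρ_m − ρ_c) / ρ_c = 13.9 km × (3299 − 2713) / 2713 = 3 km.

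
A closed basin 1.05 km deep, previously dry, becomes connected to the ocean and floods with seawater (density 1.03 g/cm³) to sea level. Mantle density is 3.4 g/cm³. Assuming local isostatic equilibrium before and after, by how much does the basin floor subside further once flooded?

0.456 km

After flooding the water column is d + s deep. Its weight must equal the weight of mantle displaced by the extra subsidence s: (d + s) ρ_w = s ρ_m.
s = d ρ_w / (ρ_m − ρ_w) = 1.05 km × 1.03/(3.4 − 1.03) = 0.456 km.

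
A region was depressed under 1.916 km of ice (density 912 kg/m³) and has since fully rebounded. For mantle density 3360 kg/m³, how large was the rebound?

Removing the load lets mantle flow back in; uplift u satisfies ρ_ice t = ρ_m u.
u = t ρ_ice/ρ_m = 1.916 km × 912/3360 = 0.52 km.

0.52 km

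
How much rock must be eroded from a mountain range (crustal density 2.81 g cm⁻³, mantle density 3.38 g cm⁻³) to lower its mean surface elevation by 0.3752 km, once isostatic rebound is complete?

2.22 km

Net drop Δ = e − u = e − e ρ_c/ρ_m = e (ρ_m − ρ_c)/ρ_m.
e = Δ ρ_m/(ρ_m − ρ_c) = 0.3752 km × 3.38/0.57 = 2.22 km.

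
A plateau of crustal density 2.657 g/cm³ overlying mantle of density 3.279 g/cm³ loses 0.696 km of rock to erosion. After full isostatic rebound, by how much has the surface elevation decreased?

0.132 km

Rebound u = e ρ_c/ρ_m = 0.696 km × 2.657/3.279 = 0.564 km.
Net surface drop = e − u = 0.696 km − 0.564 km = e (ρ_m − ρ_c)/ρ_m = 0.132 km.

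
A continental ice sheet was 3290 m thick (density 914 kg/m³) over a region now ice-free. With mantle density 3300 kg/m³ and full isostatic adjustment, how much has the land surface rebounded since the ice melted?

911 m

Removing the load lets mantle flow back in; uplift u satisfies ρ_ice t = ρ_m u.
u = t ρ_ice/ρ_m = 3290 m × 914/3300 = 911 m.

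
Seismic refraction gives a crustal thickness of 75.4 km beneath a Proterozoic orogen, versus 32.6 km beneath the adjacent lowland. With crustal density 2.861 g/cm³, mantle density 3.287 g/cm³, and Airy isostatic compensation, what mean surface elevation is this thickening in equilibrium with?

5.55 km

Excess crust Δ = 75.4 km − 32.6 km = 42.8 km, split between elevation h and root r with h + r = Δ.
Airy balance ρ_c h = (ρ_m − ρ_c) r gives r = h ρ_c/(ρ_m − ρ_c), so h (1 + ρ_c/(ρ_m − ρ_c)) = Δ, i.e. h = Δ (ρ_m − ρ_c)/ρ_m.
h = 42.8 km × 0.426/3.287 = 5.55 km.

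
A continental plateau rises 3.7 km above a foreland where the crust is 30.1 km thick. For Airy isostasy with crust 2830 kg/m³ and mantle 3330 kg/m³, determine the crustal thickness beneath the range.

54.7 km

Root depth r = h ρ_c / (ρ_m − ρ_c) = 3.7 km × 2830 / 500 = 20.94 km.
Total thickness = T + h + r = 30.1 km + 3.7 km + 20.94 km = 54.7 km.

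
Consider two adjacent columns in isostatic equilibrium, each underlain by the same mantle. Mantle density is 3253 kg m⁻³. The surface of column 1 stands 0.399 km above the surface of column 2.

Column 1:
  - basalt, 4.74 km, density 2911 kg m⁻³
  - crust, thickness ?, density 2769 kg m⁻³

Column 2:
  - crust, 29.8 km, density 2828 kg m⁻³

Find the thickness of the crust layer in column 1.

25.5 km

Take the compensation level at the base of the deeper column (depth z_c below the surface of column 1) and equate Σ ρ_i t_i down to z_c; mantle fills any gap and the z_c terms cancel.
Column 1: 4.74×2911 + x×2769 + (z_c − 4.74 − x)×3253
Column 2: 0.399×0 + 29.8×2828 + (z_c − 0.399 − 29.8)×3253
The z_c×3253 term appears on both sides and cancels. Collect the known terms of each column as K = Σ(ρt)_known − 3253 × (depth of known layers): K_1 = 13798.14 − 3253×4.74 = −1621.08; K_2 = 84274.4 − 3253×(0.399 + 29.8) = −13962.947.
Balance: K_1 − x×(3253 − 2769) = K_2, so x = (K_1 − K_2)/(3253 − 2769) = 12341.9/484 = 25.5 km.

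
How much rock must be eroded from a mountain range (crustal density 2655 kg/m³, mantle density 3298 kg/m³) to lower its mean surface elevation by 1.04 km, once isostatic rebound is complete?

5.33 km

Net drop Δ = e − u = e − e ρ_c/ρ_m = e (ρ_m − ρ_c)/ρ_m.
e = Δ ρ_m/(ρ_m − ρ_c) = 1.04 km × 3298/643 = 5.33 km.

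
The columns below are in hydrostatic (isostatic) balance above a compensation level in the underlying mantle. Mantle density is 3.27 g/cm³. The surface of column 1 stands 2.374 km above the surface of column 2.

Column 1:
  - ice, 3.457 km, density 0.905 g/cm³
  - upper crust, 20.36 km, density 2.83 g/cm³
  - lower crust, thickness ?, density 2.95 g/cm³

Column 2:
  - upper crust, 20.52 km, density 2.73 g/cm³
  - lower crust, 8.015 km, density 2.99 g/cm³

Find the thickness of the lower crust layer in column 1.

Take the compensation level at the base of the deeper column (depth z_c below the surface of column 1) and equate Σ ρ_i t_i down to z_c; mantle fills any gap and the z_c terms cancel.
Column 1: 3.457×0.905 + 20.36×2.83 + x×2.95 + (z_c − 23.817 − x)×3.27
Column 2: 2.374×0 + 20.52×2.73 + 8.015×2.99 + (z_c − 2.374 − 28.535)×3.27
The z_c×3.27 term appears on both sides and cancels. Collect the known terms of each column as K = Σ(ρt)_known − 3.27 × (depth of known layers): K_1 = 60.747385 − 3.27×23.817 = −17.134205; K_2 = 79.98445 − 3.27×(2.374 + 28.535) = −21.08798.
Balance: K_1 − x×(3.27 − 2.95) = K_2, so x = (K_1 − K_2)/(3.27 − 2.95) = 3.95377/0.32 = 12.4 km.

12.4 km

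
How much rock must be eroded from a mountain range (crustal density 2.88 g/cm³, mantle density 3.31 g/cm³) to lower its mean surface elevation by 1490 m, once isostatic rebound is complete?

11500 m

Net drop Δ = e − u = e − e ρ_c/ρ_m = e (ρ_m − ρ_c)/ρ_m.
e = Δ ρ_m/(ρ_m − ρ_c) = 1490 m × 3.31/0.43 = 11500 m.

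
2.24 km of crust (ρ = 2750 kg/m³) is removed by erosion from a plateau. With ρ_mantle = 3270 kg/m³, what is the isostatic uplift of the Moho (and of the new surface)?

Unloading: uplift u = e ρ_c/ρ_m = 2.24 km × 2750/3270 = 1.88 km.

1.88 km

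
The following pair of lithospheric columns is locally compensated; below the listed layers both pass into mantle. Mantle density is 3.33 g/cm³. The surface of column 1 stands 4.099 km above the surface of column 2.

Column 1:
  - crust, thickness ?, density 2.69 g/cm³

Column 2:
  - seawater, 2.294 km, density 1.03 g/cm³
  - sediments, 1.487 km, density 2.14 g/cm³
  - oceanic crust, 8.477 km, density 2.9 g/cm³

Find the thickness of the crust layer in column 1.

38 km

Take the compensation level at the base of the deeper column (depth z_c below the surface of column 1) and equate Σ ρ_i t_i down to z_c; mantle fills any gap and the z_c terms cancel.
Column 1: x×2.69 + (z_c − 0 − x)×3.33
Column 2: 4.099×0 + 2.294×1.03 + 1.487×2.14 + 8.477×2.9 + (z_c − 4.099 − 12.258)×3.33
The z_c×3.33 term appears on both sides and cancels. Collect the known terms of each column as K = Σ(ρt)_known − 3.33 × (depth of known layers): K_1 = 0 − 3.33×0 = 0; K_2 = 30.1283 − 3.33×(4.099 + 12.258) = −24.34051.
Balance: K_1 − x×(3.33 − 2.69) = K_2, so x = (K_1 − K_2)/(3.33 − 2.69) = 24.3405/0.64 = 38 km.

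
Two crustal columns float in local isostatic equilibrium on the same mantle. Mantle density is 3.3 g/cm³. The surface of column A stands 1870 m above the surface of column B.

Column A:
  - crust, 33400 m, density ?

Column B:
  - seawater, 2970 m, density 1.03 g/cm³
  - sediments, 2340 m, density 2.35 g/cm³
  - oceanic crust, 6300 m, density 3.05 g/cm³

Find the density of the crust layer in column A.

2.8 g/cm³

Take the compensation level at the base of the deeper column (depth z_c below the surface of column A) and equate Σ ρ_i t_i down to z_c; mantle fills any gap and the z_c terms cancel.
Column A: 33400×ρ + (z_c − 33400)×3.3
Column B: 1870×0 + 2970×1.03 + 2340×2.35 + 6300×3.05 + (z_c − 1870 − 11610)×3.3
The z_c×3.3 term appears on both sides and cancels. Collect the known terms of each column as K = Σ(ρt)_known − 3.3 × (depth of known layers): K_A = 0 − 3.3×33400 = −110220; K_B = 27773.1 − 3.3×(1870 + 11610) = −16710.9.
Balance: K_A + 33400×ρ = K_B, so ρ = (K_B − K_A)/33400 = 93509.1/33400 = 2.8 g/cm³.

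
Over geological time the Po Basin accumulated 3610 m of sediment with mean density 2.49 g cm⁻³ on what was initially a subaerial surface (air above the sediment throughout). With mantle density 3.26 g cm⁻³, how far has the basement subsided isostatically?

Subaerial load: s = t ρ_sed / ρ_m = 3610 m × 2.49/3.26 = 2760 m.

2760 m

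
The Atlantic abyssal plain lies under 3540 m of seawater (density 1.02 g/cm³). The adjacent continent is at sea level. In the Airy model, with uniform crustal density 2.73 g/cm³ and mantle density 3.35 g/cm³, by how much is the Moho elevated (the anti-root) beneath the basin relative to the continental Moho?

9760 m

For local isostatic compensation: replacing crust with seawater at the top is compensated by replacing crust with mantle at the base: d (ρ_c − ρ_w) = a (ρ_m − ρ_c).
a = d (ρ_c − ρ_w)/(ρ_m − ρ_c) = 3540 m × 1.71/0.62 = 9760 m.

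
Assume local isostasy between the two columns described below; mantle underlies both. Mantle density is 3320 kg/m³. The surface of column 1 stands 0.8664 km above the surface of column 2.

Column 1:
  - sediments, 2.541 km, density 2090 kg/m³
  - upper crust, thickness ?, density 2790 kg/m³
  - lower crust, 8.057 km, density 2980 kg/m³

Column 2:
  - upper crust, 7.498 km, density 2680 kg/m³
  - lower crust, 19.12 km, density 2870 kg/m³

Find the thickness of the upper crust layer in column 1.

19.6 km

Take the compensation level at the base of the deeper column (depth z_c below the surface of column 1) and equate Σ ρ_i t_i down to z_c; mantle fills any gap and the z_c terms cancel.
Column 1: 2.541×2090 + x×2790 + 8.057×2980 + (z_c − 10.598 − x)×3320
Column 2: 0.8664×0 + 7.498×2680 + 19.12×2870 + (z_c − 0.8664 − 26.618)×3320
The z_c×3320 term appears on both sides and cancels. Collect the known terms of each column as K = Σ(ρt)_known − 3320 × (depth of known layers): K_1 = 29320.55 − 3320×10.598 = −5864.81; K_2 = 74969.04 − 3320×(0.8664 + 26.618) = −16279.168.
Balance: K_1 − x×(3320 − 2790) = K_2, so x = (K_1 − K_2)/(3320 − 2790) = 10414.4/530 = 19.6 km.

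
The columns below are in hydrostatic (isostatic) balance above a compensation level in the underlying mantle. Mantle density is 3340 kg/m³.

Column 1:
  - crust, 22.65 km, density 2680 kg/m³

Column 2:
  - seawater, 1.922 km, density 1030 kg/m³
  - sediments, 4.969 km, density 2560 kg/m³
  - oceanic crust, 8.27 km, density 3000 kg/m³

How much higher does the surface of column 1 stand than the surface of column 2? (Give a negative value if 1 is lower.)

1.14 km

For any compensation level in the mantle, the mantle terms cancel and isostasy reduces to e = (Σt_1 − Σt_2) − (Σ(ρt)_1 − Σ(ρt)_2) / ρ_m.
Σt_1 = 22.65 km; Σt_2 = 15.161 km; Σ(ρt)_1 = 60702; Σ(ρt)_2 = 39510.3 (in km·kg/m³).
e = (22.65 − 15.161) − (60702 − 39510.3) / 3340 = 1.14 km.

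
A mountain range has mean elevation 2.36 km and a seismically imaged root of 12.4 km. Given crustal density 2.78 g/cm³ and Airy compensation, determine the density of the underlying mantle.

3.31 g/cm³

Airy balance: ρ_c h = (ρ_m − ρ_c) r → ρ_m = ρ_c (1 + h/r).
ρ_m = 2.78 × (1 + 2.36 km/12.4 km) = 3.31 g/cm³.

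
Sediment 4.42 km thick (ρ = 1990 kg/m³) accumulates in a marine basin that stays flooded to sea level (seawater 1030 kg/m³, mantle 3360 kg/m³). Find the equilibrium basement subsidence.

Submarine loading: the sediment displaces seawater, and the subsidence is in turn flooded, so s (ρ_m − ρ_w) = t (ρ_sed − ρ_w).
s = 4.42 km × (1990 − 1030) / (3360 − 1030) = 1.82 km.

1.82 km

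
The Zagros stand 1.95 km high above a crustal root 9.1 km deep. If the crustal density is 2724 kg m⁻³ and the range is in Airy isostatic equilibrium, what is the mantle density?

3310 kg m⁻³

Airy balance: ρ_c h = (ρ_m − ρ_c) r → ρ_m = ρ_c (1 + h/r).
ρ_m = 2724 × (1 + 1.95 km/9.1 km) = 3310 kg m⁻³.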